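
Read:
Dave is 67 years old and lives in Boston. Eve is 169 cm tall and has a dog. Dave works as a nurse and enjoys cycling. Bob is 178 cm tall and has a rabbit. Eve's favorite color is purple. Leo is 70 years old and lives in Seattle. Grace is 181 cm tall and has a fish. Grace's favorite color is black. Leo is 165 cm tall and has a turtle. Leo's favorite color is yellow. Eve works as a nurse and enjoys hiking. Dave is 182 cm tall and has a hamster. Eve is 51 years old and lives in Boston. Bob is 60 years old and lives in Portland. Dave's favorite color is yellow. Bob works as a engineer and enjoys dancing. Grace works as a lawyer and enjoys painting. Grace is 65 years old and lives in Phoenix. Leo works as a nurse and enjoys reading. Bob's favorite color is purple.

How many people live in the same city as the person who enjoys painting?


Person with hobby painting is Grace, city Phoenix. Count = 1

1


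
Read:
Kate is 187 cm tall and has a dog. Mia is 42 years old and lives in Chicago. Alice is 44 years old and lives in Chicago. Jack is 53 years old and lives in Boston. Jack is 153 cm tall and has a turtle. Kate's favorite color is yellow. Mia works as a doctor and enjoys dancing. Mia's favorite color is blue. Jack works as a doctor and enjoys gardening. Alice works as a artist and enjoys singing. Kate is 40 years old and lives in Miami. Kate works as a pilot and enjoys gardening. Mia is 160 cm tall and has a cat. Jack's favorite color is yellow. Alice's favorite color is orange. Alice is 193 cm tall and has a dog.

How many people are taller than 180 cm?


Taller than 180: 2

2


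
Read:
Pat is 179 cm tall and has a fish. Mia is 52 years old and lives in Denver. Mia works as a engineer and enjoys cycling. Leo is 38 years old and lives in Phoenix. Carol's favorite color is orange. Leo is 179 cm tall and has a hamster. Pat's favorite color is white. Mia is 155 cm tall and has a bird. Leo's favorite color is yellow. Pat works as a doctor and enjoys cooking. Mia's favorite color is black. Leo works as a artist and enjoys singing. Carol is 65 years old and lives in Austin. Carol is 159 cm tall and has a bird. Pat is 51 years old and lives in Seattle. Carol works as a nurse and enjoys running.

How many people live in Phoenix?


Count in Phoenix: 1

1


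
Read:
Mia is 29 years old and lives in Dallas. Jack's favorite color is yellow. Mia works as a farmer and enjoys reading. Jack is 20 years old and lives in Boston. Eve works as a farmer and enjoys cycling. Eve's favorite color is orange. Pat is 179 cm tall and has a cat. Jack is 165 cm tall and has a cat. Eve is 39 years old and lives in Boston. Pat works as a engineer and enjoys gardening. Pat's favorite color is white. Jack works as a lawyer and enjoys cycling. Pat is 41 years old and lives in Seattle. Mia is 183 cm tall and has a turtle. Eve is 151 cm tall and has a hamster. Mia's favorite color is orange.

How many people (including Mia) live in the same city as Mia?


Mia lives in Dallas. Count = 1

1


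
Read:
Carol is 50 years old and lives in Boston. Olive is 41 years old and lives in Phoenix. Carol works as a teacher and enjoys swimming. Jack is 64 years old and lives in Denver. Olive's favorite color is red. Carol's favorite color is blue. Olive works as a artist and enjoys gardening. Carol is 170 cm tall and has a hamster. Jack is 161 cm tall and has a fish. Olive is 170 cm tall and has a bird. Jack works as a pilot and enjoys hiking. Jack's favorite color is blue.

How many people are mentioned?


People: Jack, Carol, Olive. Count = 3

3


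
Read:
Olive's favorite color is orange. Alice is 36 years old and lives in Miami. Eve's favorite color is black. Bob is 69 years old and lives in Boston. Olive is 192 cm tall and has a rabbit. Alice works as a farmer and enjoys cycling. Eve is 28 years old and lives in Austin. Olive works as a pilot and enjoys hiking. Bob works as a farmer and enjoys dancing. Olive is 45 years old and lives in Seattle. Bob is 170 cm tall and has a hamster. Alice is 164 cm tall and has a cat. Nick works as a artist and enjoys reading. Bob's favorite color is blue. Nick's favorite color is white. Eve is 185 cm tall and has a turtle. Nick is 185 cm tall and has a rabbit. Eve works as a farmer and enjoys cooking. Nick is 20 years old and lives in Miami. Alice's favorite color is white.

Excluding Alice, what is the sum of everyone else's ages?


Sum (excluding Alice): 162

162


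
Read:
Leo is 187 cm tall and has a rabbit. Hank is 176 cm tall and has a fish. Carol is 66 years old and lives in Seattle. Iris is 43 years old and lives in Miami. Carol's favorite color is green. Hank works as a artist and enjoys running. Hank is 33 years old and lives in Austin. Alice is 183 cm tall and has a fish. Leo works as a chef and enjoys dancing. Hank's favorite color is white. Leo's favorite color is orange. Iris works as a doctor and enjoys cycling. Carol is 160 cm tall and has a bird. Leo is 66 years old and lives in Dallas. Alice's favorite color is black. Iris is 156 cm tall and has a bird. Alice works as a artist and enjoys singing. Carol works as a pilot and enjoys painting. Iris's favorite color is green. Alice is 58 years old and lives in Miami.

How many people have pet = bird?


Count: 2

2


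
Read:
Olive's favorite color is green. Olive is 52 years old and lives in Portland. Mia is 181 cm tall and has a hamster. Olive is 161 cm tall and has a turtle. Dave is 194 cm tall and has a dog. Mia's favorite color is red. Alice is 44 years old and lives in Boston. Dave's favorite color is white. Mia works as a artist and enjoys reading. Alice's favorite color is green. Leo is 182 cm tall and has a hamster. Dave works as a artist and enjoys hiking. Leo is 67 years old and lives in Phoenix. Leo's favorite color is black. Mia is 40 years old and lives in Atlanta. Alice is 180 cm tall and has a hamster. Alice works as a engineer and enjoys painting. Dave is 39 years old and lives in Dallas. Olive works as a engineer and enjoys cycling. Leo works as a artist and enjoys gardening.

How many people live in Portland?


Count in Portland: 1

1


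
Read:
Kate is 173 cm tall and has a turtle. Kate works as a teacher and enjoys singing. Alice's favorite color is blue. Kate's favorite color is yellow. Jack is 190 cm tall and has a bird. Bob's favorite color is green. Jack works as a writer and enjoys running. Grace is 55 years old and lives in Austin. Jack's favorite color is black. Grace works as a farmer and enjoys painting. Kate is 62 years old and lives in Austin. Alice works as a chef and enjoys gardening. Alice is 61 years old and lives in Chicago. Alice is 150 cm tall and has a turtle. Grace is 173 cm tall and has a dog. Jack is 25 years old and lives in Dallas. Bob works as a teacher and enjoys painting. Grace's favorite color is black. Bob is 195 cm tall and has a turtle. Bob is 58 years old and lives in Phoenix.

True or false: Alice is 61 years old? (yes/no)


Alice is actually 61. yes

yes


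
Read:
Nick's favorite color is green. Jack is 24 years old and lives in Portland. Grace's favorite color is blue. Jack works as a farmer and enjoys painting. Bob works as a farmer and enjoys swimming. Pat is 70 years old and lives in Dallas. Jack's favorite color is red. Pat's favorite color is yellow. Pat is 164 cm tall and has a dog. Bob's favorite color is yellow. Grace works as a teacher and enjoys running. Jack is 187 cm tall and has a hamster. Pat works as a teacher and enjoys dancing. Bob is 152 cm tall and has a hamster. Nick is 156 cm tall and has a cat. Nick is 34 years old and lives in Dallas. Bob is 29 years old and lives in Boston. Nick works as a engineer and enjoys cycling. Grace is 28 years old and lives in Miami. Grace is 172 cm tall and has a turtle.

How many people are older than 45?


Filter: 1

1


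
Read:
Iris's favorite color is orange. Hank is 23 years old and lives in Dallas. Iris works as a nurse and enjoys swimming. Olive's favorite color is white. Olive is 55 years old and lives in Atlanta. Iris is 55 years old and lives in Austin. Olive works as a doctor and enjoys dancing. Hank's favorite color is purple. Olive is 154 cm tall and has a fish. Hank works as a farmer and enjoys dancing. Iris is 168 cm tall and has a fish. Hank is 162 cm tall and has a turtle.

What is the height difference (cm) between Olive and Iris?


|154 - 168| = 14

14


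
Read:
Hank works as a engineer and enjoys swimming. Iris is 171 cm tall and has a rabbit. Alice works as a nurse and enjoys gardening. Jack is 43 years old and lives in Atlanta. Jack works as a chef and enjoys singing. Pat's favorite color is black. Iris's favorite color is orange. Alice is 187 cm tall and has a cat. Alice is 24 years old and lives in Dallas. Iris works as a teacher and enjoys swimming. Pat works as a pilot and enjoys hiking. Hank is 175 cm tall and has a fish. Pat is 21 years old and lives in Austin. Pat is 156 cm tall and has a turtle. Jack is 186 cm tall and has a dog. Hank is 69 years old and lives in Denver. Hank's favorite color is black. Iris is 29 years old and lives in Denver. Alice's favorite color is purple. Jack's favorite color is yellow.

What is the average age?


Sum=186, n=5, avg=37.2

37.2


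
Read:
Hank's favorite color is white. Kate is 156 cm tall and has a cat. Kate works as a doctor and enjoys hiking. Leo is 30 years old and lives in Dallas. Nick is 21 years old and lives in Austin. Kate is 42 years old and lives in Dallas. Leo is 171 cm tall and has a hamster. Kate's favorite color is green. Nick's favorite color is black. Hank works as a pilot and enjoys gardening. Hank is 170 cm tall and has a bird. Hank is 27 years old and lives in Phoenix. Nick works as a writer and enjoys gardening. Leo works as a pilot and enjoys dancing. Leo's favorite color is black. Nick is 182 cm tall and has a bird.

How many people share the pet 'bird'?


Count: 2

2


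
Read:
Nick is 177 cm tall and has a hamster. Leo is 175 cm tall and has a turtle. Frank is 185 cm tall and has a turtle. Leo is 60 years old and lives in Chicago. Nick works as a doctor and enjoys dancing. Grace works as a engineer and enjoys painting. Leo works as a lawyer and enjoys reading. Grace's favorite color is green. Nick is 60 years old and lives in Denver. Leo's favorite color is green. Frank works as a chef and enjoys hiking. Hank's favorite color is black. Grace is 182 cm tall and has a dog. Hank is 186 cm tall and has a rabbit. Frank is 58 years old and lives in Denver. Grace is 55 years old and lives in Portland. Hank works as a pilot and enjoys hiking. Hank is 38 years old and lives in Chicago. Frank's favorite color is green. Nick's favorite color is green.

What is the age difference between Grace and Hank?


|55 - 38| = 17

17


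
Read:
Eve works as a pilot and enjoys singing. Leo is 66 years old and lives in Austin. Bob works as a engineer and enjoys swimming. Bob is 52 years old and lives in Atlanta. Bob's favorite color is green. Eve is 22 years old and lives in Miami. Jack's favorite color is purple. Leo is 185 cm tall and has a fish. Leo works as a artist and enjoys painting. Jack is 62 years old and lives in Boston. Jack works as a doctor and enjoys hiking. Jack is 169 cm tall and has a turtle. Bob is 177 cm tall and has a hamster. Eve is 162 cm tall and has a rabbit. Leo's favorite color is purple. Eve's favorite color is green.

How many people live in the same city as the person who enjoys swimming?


Person with hobby swimming is Bob, city Atlanta. Count = 1

1


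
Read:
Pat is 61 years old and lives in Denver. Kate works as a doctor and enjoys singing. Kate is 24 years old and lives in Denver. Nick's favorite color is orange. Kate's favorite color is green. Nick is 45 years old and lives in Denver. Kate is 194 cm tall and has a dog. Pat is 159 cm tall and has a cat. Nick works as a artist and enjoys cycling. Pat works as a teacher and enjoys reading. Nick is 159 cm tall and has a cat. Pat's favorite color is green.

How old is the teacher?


The teacher is Pat, age 61

61


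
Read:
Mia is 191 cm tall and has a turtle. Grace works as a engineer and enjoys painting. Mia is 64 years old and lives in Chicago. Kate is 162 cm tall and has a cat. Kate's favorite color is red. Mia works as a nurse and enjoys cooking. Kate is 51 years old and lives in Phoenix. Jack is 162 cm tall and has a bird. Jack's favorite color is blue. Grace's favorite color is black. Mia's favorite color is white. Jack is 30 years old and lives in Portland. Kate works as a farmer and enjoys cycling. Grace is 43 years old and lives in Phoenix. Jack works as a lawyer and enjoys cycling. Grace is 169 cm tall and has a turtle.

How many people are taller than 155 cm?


Taller than 155: 4

4


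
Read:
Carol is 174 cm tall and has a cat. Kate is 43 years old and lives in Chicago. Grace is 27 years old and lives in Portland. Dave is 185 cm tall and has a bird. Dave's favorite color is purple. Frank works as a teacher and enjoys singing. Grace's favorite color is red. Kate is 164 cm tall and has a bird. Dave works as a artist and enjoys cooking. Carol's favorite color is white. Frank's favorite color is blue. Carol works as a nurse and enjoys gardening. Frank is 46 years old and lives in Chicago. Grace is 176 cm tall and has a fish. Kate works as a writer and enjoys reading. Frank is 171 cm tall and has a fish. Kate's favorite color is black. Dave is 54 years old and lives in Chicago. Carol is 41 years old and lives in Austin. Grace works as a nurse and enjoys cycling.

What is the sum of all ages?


46+54+41+43+27 = 211

211


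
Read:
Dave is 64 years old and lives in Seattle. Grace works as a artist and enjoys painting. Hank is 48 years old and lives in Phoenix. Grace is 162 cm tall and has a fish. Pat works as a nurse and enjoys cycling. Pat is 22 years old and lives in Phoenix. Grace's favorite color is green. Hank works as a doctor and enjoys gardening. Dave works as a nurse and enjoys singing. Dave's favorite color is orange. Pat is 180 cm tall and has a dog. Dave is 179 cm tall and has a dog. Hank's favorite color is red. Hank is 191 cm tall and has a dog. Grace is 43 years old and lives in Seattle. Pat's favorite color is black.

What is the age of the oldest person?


Oldest: Dave at 64

64


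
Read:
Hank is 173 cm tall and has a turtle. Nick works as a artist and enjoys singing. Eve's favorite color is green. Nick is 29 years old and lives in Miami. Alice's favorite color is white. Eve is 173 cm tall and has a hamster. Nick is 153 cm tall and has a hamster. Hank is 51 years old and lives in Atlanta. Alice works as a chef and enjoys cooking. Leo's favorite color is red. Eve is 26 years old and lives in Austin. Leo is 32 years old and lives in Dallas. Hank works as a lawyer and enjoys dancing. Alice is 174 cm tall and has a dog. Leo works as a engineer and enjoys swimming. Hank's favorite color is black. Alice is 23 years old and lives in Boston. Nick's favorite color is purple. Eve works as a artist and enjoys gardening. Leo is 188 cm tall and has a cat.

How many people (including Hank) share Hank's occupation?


Hank is a lawyer. Count = 1

1


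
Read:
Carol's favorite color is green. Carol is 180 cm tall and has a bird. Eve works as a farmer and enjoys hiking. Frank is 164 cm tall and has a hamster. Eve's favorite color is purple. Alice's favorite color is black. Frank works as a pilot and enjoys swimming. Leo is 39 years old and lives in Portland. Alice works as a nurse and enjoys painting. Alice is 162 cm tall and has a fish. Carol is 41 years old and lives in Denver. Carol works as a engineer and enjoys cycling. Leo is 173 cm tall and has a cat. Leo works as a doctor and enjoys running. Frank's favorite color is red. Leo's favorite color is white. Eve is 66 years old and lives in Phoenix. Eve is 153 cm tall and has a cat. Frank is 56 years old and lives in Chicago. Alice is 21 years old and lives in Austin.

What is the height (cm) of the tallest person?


Tallest: Carol at 180 cm

180


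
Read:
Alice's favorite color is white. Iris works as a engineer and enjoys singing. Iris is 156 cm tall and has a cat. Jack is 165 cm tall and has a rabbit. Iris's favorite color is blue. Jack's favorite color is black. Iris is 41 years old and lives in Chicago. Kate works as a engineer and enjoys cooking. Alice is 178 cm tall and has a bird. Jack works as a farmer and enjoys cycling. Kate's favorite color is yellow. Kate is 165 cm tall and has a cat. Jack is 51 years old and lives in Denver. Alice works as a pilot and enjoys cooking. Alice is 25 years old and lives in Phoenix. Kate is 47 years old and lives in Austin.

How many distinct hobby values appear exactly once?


Unique hobby values: 2

2


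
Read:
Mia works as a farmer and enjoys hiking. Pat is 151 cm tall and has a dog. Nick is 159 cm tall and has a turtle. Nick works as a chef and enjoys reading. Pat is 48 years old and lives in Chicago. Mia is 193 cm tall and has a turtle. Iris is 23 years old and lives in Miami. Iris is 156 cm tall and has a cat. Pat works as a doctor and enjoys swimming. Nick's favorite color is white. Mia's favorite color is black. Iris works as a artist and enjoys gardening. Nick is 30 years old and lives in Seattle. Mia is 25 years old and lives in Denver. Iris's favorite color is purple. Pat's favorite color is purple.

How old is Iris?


Iris is 23 years old

23


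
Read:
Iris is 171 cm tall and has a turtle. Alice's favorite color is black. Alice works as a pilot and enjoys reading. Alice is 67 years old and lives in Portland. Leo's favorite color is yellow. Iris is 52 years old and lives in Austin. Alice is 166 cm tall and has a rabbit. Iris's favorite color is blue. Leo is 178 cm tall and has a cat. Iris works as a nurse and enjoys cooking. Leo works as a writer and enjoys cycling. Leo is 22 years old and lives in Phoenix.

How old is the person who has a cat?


Person with cat is Leo, age 22

22


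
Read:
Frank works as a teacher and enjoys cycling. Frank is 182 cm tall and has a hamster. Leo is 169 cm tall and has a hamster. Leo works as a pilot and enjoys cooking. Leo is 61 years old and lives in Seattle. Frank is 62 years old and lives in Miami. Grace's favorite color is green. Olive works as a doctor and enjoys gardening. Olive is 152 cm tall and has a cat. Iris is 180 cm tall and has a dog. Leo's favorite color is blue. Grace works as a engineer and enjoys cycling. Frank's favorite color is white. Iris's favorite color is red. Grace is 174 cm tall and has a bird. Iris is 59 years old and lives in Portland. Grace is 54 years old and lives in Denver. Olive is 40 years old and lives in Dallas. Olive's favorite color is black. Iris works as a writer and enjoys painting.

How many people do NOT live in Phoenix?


Not in Phoenix: 5

5


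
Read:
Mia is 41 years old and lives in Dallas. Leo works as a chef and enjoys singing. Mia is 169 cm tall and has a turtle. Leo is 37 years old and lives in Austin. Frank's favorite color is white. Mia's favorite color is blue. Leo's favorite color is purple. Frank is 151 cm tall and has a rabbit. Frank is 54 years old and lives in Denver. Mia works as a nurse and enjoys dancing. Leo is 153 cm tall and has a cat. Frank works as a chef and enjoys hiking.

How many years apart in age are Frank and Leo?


54 vs 37, diff = 17

17


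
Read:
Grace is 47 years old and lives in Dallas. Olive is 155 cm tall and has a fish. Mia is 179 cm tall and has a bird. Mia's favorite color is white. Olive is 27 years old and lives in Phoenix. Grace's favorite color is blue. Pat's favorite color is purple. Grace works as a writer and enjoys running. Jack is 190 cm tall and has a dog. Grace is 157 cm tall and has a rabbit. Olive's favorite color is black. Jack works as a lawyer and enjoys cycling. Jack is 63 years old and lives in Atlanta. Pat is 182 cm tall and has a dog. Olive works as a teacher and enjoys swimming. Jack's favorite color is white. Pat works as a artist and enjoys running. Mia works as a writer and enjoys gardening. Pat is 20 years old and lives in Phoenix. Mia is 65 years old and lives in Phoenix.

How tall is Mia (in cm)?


Mia is 179 cm tall

179


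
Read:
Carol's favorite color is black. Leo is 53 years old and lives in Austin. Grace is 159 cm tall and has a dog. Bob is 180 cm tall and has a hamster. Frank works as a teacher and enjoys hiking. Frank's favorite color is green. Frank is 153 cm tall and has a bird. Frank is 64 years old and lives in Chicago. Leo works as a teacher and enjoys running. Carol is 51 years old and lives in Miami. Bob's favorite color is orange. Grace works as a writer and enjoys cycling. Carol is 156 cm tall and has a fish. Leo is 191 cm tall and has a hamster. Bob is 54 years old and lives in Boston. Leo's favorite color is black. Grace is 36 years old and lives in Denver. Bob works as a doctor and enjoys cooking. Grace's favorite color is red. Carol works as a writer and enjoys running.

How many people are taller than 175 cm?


Taller than 175: 2

2


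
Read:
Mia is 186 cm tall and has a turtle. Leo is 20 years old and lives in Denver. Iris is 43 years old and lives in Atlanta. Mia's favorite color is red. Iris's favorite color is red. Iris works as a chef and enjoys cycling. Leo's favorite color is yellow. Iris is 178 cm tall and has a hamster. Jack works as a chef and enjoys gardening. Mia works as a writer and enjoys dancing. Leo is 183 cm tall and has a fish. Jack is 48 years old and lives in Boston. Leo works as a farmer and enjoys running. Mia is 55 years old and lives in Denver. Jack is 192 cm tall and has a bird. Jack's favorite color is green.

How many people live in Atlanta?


Count in Atlanta: 1

1


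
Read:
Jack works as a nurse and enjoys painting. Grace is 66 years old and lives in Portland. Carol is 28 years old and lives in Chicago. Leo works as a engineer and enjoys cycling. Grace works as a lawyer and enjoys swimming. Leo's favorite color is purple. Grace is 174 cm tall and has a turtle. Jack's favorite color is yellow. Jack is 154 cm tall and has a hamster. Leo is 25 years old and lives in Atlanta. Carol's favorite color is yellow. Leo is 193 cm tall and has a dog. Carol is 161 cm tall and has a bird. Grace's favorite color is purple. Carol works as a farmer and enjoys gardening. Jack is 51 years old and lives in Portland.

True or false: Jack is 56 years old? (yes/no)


Jack is actually 51. no

no


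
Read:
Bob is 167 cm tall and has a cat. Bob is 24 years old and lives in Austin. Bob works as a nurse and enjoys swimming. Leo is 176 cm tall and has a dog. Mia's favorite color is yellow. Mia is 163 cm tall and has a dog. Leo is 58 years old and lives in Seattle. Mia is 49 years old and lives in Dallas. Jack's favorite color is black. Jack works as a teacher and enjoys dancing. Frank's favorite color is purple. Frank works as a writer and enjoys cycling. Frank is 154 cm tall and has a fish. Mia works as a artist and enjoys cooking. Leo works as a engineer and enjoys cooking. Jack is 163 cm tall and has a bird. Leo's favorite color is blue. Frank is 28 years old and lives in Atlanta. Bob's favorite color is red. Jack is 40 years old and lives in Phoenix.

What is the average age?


Sum=199, n=5, avg=39.8

39.8


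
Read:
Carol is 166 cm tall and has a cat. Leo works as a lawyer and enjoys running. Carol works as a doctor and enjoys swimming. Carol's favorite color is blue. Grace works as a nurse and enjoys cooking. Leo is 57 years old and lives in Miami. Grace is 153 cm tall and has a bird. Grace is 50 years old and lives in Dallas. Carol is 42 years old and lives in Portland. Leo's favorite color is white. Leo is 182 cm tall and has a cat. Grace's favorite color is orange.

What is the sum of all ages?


50+57+42 = 149

149


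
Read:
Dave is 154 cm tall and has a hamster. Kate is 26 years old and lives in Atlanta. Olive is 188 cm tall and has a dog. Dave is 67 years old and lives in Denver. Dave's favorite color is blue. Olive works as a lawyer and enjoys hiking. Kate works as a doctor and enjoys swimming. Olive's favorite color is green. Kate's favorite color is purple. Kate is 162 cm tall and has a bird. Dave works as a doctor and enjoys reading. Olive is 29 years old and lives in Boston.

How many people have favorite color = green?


Count: 1

1


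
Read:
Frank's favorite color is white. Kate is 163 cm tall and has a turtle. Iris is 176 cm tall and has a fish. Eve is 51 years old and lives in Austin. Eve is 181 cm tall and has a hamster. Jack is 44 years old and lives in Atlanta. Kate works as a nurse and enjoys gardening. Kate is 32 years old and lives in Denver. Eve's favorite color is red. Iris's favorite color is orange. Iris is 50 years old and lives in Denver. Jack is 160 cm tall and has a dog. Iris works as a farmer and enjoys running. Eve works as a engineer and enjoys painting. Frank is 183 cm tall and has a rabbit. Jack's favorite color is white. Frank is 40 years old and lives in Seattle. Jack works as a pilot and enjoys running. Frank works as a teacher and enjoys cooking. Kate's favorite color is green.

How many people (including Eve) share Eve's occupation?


Eve is a engineer. Count = 1

1


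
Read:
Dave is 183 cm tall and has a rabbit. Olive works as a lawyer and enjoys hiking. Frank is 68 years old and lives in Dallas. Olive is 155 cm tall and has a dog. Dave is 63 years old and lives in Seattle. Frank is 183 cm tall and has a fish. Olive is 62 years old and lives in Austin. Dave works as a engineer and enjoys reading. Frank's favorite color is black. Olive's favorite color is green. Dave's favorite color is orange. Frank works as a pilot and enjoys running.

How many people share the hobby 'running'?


Count: 1

1


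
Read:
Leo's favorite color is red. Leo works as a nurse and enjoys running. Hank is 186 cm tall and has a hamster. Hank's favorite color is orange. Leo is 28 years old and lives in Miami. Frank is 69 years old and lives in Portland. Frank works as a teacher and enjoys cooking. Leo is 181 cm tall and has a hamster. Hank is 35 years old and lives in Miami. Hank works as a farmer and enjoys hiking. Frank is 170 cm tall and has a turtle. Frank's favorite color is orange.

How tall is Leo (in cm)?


Leo is 181 cm tall

181


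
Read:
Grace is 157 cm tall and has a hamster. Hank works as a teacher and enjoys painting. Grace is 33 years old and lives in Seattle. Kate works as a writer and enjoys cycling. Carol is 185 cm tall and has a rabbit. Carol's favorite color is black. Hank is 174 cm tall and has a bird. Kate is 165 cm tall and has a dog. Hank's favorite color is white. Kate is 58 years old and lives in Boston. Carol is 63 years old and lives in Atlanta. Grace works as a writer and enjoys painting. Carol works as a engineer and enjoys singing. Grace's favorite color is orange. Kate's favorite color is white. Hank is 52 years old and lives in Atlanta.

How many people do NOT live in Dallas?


Not in Dallas: 4

4


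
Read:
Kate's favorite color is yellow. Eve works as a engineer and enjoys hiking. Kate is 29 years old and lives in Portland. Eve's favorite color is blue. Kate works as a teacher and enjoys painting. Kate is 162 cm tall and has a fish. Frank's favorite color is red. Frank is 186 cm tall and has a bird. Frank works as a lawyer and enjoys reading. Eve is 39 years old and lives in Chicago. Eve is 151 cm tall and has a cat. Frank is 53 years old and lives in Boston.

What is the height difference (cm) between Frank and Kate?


|186 - 162| = 24

24


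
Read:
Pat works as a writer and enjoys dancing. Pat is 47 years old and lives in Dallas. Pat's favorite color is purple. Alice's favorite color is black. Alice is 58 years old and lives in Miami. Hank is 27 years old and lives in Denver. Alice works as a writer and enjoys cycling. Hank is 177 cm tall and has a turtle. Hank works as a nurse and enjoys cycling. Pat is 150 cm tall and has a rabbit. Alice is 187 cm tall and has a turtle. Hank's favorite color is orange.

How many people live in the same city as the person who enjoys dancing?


Person with hobby dancing is Pat, city Dallas. Count = 1

1


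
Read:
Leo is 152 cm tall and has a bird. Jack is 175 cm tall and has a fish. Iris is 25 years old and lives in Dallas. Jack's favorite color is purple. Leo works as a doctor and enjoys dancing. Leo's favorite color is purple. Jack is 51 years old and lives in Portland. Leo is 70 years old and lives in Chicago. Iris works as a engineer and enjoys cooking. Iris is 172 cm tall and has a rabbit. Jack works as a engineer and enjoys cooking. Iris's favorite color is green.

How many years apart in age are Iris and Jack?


25 vs 51, diff = 26

26


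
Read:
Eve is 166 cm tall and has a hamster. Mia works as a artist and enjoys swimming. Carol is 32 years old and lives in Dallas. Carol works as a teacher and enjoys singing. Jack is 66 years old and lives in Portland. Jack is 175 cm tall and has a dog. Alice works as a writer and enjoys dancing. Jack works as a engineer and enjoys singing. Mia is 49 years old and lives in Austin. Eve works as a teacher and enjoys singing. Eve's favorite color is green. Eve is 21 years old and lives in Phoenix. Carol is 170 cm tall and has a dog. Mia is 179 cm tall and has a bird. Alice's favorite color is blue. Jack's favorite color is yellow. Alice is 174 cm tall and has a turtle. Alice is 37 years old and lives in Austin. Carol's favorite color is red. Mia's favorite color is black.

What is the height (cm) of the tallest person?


Tallest: Mia at 179 cm

179


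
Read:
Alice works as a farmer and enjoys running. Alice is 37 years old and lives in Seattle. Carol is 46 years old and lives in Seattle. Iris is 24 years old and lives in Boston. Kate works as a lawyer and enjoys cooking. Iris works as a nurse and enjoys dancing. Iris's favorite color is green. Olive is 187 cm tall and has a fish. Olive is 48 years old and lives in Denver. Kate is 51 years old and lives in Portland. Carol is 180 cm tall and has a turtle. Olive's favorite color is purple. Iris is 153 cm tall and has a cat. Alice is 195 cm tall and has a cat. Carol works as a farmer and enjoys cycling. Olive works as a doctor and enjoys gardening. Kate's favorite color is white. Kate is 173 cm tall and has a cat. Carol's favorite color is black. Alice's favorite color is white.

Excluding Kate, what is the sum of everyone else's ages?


Sum (excluding Kate): 155

155


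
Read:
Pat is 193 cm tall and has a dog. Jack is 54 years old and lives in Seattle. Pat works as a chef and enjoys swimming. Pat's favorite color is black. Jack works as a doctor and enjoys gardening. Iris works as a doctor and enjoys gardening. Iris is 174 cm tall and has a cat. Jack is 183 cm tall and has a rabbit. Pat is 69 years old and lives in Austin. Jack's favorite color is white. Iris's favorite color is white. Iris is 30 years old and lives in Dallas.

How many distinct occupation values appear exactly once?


Unique occupation values: 1

1


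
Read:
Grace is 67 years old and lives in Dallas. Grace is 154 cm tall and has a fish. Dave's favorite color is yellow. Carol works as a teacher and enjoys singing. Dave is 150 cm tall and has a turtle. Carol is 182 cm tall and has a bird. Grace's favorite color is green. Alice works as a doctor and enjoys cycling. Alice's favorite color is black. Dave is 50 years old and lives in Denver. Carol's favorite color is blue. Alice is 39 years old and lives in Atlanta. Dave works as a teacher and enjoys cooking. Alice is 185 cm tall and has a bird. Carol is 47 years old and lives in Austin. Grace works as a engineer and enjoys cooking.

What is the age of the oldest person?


Oldest: Grace at 67

67


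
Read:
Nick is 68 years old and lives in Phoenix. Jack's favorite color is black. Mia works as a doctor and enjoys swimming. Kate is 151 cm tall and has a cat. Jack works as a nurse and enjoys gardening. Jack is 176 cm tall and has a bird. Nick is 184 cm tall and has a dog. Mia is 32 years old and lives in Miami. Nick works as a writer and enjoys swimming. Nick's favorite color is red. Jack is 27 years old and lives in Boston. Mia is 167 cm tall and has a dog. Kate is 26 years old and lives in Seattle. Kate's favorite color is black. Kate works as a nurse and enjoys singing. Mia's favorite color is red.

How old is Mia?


Mia is 32 years old

32


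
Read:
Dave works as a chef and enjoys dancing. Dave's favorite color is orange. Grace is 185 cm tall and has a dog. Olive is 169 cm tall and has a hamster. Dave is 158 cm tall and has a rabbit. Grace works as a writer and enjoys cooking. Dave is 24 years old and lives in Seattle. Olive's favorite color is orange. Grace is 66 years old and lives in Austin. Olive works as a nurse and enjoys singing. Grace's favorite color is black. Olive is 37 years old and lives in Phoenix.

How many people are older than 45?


Filter: 1

1


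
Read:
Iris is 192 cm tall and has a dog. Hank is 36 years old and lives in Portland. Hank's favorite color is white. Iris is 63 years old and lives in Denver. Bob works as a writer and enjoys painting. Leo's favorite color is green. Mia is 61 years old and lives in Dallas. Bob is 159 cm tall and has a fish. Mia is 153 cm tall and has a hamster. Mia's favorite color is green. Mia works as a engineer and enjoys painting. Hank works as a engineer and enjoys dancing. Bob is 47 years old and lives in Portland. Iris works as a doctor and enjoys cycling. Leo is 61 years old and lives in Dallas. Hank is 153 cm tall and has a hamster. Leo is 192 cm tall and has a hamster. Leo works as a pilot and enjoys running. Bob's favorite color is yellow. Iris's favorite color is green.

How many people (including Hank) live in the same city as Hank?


Hank lives in Portland. Count = 2

2


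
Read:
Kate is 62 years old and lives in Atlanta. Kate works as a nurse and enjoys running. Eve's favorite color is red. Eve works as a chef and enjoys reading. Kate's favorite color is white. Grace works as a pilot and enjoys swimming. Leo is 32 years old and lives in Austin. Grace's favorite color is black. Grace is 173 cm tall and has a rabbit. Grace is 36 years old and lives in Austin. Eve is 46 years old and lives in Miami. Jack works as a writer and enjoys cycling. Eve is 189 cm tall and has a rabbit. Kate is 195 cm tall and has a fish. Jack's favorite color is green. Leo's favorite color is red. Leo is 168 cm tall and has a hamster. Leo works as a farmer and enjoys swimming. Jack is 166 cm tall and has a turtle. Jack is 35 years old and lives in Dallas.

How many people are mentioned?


People: Jack, Grace, Eve, Kate, Leo. Count = 5

5


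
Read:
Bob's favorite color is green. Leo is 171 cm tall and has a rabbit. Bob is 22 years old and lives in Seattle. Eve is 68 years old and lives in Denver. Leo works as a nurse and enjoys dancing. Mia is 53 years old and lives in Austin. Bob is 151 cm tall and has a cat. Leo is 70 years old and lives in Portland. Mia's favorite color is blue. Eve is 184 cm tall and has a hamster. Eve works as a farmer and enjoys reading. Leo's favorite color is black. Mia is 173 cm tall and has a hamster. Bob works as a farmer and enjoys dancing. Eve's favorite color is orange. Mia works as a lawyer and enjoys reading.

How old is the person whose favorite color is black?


Person with favorite color=black is Leo, age 70

70


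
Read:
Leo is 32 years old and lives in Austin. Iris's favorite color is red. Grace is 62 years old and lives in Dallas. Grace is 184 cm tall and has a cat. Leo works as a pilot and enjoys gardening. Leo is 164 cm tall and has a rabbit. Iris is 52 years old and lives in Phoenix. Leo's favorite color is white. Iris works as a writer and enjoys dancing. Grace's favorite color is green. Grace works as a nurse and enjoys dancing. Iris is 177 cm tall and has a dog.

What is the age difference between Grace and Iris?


|62 - 52| = 10

10


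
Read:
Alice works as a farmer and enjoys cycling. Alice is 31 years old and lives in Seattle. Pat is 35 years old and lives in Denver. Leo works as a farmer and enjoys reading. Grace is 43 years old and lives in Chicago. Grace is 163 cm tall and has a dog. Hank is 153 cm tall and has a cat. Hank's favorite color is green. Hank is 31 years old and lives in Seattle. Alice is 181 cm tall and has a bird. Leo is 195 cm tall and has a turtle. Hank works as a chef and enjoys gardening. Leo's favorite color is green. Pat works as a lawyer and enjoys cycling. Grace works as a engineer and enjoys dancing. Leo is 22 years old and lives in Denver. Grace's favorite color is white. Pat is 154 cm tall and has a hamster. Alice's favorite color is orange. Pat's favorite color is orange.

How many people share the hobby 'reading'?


Count: 1

1


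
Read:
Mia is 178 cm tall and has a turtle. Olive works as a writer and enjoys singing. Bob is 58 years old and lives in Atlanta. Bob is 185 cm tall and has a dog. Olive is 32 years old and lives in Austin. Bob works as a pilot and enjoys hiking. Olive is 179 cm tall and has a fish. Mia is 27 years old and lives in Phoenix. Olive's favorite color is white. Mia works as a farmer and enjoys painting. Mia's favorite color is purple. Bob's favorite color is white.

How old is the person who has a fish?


Person with fish is Olive, age 32

32


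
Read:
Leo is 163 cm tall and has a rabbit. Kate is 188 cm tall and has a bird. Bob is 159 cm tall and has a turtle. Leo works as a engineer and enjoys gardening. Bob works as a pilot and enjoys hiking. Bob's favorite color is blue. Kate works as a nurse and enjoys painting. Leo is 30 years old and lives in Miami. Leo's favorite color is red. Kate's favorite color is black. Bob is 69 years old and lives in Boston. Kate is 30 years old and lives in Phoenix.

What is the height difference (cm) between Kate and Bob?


|188 - 159| = 29

29


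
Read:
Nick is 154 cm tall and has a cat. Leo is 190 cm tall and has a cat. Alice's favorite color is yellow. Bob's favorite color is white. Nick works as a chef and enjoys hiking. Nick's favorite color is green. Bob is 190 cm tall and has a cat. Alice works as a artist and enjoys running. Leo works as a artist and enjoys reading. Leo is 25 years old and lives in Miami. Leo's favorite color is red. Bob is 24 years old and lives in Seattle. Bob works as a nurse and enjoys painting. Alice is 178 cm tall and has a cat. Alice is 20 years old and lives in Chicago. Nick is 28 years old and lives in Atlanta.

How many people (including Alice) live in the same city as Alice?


Alice lives in Chicago. Count = 1

1


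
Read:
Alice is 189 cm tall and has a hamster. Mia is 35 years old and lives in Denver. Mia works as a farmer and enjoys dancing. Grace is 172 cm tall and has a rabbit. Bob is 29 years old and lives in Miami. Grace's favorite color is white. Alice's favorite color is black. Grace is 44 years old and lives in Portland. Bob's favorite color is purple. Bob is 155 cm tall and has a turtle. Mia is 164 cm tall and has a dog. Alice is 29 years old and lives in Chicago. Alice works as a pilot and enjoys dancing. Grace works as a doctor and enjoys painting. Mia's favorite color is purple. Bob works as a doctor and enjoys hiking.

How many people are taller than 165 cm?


Taller than 165: 2

2


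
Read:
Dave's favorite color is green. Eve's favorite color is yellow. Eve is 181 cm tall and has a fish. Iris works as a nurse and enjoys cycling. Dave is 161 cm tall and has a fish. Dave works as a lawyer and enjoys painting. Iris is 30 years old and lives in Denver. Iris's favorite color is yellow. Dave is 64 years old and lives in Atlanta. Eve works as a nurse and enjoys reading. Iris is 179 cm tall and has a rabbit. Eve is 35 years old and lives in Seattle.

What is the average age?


Sum=129, n=3, avg=43

43


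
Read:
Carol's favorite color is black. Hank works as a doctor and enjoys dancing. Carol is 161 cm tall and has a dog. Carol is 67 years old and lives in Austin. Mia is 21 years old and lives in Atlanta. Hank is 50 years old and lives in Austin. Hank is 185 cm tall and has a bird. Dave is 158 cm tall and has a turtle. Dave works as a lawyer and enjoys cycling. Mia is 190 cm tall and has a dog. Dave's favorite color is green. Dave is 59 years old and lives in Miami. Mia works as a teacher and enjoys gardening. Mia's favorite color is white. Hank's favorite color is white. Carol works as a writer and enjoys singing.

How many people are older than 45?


Filter: 3

3
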